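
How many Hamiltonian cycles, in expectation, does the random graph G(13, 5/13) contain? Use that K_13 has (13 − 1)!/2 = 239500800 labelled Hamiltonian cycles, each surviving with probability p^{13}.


K_13 has (13 − 1)!/2 = 239500800 labelled Hamiltonian cycles.
For each such Hamiltonian cycle H, let X_H = 1 if all 13 edges of H are present in G. Then P[X_H = 1] = p^{13} = (5/13)^{13} = 1220703125/302875106592253.
By linearity: E[X] = Σ_H E[X_H] = 239500800 · p^{13} = 239500800 · 1220703125/302875106592253 = 292359375000000000/302875106592253.
Numerically: E[X] ≈ 965.

E[X] = 239500800 · (5/13)^{13} = 292359375000000000/302875106592253 ≈ 965.


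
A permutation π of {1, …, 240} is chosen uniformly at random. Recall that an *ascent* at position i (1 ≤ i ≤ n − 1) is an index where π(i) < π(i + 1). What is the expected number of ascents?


Write X = Σ X_I over i = 1, …, 239, with X_I the indicator of one ascent.
There are 239 indicators.
For each fixed i, the pair (π(i), π(i+1)) is a uniformly random ordered pair of distinct values from {1, …, 240}; by symmetry P[π(i) < π(i+1)] = 1/2.
By linearity: E[X] = 239 · (1/2) = (240 − 1) · (1/2) = 239/2 ≈ 119.5000.

E[X] = 239/2 = 119.5000.


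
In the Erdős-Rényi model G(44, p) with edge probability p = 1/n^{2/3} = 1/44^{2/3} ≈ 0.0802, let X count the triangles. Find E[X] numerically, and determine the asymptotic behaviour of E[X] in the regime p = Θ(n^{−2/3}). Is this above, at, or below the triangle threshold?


Number of potential triangles: C(44, 3) = 13244.
Each occurs with probability p³ ≈ (0.0802)³ ≈ 5.16529e-04.
By linearity: E[X] = C(44, 3)·p³ ≈ 13244 · 5.16529e-04 ≈ 6.841.
Since α = 2/3 < 1, p = c/n^{2/3} ≫ 1/n is above the triangle threshold p ~ 1/n. Asymptotically E[X] ~ (c³/6)·n^{3(1−α)} = (1³/6)·n^{1} → ∞; triangles are abundant w.h.p.

E[X] ≈ 6.841; in regime p = Θ(1/n^{2/3}) E[X] diverges (above the triangle threshold p ~ 1/n).


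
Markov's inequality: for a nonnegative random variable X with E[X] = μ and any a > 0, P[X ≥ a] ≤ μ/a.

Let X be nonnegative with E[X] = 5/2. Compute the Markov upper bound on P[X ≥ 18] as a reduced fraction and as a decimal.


μ = E[X] = 5/2, a = 18.
Markov: P[X ≥ 18] ≤ μ/a = (5/2)/18 = 5/36.
Numerically: ≈ 0.13889.
(Since a = 18 > μ = 2.50000, the bound 5/36 is < 1 and informative.)

P[X ≥ 18] ≤ 5/36 ≈ 0.13889.


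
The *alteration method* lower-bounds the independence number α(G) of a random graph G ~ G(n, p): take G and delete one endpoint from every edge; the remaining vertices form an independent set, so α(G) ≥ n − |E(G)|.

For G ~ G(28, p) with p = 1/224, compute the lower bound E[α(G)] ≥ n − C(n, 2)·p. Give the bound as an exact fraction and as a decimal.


E[|E(G)|] = C(28, 2)·p = 378 · (1/224) = 27/16.
E[α(G)] ≥ n − E[|E(G)|] = 28 − 27/16 = 421/16.
Numerically: ≈ 26.312500.
(This is only a lower bound; the true E[α(G)] may be larger.)

E[α(G)] ≥ 421/16 ≈ 26.312500.


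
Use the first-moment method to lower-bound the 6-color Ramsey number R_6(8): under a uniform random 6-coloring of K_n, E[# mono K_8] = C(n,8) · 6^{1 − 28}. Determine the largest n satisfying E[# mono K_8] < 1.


We need C(n, 8) · 6^{1 − 28} < 1, i.e. C(n, 8) < 6^{28 − 1} = 1023490369077469249536.
Check values of n near the boundary:
  n = 1589: C(1589, 8) = 990389025825605844438; 990389025825605844438 < 1023490369077469249536? YES
  n = 1590: C(1590, 8) = 995397314198933813310; 995397314198933813310 < 1023490369077469249536? YES
  n = 1591: C(1591, 8) = 1000427749141189953870; 1000427749141189953870 < 1023490369077469249536? YES
  n = 1592: C(1592, 8) = 1005480414540892933435; 1005480414540892933435 < 1023490369077469249536? YES
  n = 1593: C(1593, 8) = 1010555394551193970323; 1010555394551193970323 < 1023490369077469249536? YES
  n = 1594: C(1594, 8) = 1015652773590544255167; 1015652773590544255167 < 1023490369077469249536? YES
  n = 1595: C(1595, 8) = 1020772636343363633895; 1020772636343363633895 < 1023490369077469249536? YES
  n = 1596: C(1596, 8) = 1025915067760710553965; 1025915067760710553965 < 1023490369077469249536? NO
  n = 1597: C(1597, 8) = 1031080153060953275445; 1031080153060953275445 < 1023490369077469249536? NO
The largest n with C(n, 8) < 1023490369077469249536 is n = 1595 (where E[X] = 113419181815929292655/113721152119718805504 ≈ 0.99734). Hence R_6(8) > 1595, i.e. R_6(8) ≥ 1596.

Largest n = 1595; hence R_6(8) > 1595.


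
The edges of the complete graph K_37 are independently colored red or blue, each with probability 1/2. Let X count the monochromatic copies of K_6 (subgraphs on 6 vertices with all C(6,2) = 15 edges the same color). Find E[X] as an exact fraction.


Let X = Σ_S X_S over the C(37, 6) = 2324784 subsets S of size 6, where X_S = 1 if the K_6 on S is monochromatic.
For a fixed S, the K_6 on S has C(6, 2) = 15 edges. P[all 15 edges red] = (1/2)^15, and likewise for blue, so P[monochromatic] = 2·(1/2)^15 = 2^{1 − 15} = 1/16384.
By linearity of expectation: E[X] = C(37, 6) · 2^{1 − 15} = 2324784 · 1/16384 = 145299/1024.
Numerically: E[X] ≈ 141.89355.

E[X] = C(37,6)·2^(1−C(6,2)) = 145299/1024 ≈ 141.89355.


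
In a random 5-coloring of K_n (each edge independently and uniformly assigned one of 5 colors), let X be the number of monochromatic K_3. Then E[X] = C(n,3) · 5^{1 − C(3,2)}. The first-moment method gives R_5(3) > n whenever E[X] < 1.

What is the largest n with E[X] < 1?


We need C(n, 3) · 5^{1 − 3} < 1, i.e. C(n, 3) < 5^{3 − 1} = 25.
Check values of n near the boundary:
  n = 5: C(5, 3) = 10; 10 < 25? YES
  n = 6: C(6, 3) = 20; 20 < 25? YES
  n = 7: C(7, 3) = 35; 35 < 25? NO
  n = 8: C(8, 3) = 56; 56 < 25? NO
The largest n with C(n, 3) < 25 is n = 6 (where E[X] = 4/5 ≈ 0.800). Hence R_5(3) > 6, i.e. R_5(3) ≥ 7.

Largest n = 6; hence R_5(3) > 6.


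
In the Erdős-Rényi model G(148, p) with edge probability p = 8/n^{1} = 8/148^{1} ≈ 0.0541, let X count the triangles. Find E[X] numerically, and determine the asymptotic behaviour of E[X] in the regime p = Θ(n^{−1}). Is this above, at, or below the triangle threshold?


Number of potential triangles: C(148, 3) = 529396.
Each occurs with probability p³ ≈ (0.0541)³ ≈ 1.57937e-04.
By linearity: E[X] = C(148, 3)·p³ ≈ 529396 · 1.57937e-04 ≈ 83.611.
Here α = 1, so p = 8/n is exactly at the triangle threshold p ~ 1/n. Asymptotically E[X] → c³/6 = 8³/6 = 256/3 ≈ 85.333, a bounded constant. In this regime the triangle count is asymptotically Poisson(c³/6).

E[X] ≈ 83.611; in regime p = Θ(1/n^{1}) E[X] stays bounded (at the triangle threshold p ~ 1/n).


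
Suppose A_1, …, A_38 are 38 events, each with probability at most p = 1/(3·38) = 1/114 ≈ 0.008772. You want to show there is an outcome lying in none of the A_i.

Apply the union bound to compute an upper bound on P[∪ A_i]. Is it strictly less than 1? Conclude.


Union bound: P[∪_{i=1}^{38} A_i] ≤ Σ_i P[A_i] ≤ 38·p = 38·(1/114) = 1/3.
Numerically: 1/3 ≈ 0.333333.
Is 1/3 < 1? YES.
Since P[∪ A_i] ≤ 1/3 < 1, the complement has P[∩ A_i^c] ≥ 1 − 1/3 = 2/3 > 0, so some outcome avoids every A_i.

38·p = 1/3 ≈ 0.333333; existence CERTIFIED by the union bound.


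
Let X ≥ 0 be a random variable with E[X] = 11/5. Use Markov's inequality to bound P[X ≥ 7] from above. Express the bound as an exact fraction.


μ = E[X] = 11/5, a = 7.
Markov: P[X ≥ 7] ≤ μ/a = (11/5)/7 = 11/35.
Numerically: ≈ 0.314.
(Since a = 7 > μ = 2.200, the bound 11/35 is < 1 and informative.)

P[X ≥ 7] ≤ 11/35 ≈ 0.314.


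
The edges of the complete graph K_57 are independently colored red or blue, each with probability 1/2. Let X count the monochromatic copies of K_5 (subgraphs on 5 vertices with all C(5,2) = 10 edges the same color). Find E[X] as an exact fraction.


Let X = Σ_S X_S over the C(57, 5) = 4187106 subsets S of size 5, where X_S = 1 if the K_5 on S is monochromatic.
For a fixed S, the K_5 on S has C(5, 2) = 10 edges. P[all 10 edges red] = (1/2)^10, and likewise for blue, so P[monochromatic] = 2·(1/2)^10 = 2^{1 − 10} = 1/512.
Summing: E[X] = C(57, 5) · 2^{1 − 10} = 4187106 · 1/512 = 2093553/256.
Numerically: E[X] ≈ 8177.941406.

E[X] = C(57,5)·2^(1−C(5,2)) = 2093553/256 ≈ 8177.941406.


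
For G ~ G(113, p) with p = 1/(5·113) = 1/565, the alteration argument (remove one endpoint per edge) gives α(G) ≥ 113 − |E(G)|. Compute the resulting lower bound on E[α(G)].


E[|E(G)|] = C(113, 2)·p = 6328 · (1/565) = 56/5.
E[α(G)] ≥ n − E[|E(G)|] = 113 − 56/5 = 509/5.
Numerically: ≈ 101.8000.
(This is only a lower bound; the true E[α(G)] may be larger.)

E[α(G)] ≥ 509/5 ≈ 101.8000.


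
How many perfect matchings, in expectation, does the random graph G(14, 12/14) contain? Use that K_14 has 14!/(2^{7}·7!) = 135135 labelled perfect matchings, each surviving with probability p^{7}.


K_14 has 14!/(2^{7}·7!) = 135135 labelled perfect matchings.
For each such perfect matching H, let X_H = 1 if all 7 edges of H are present in G. Then P[X_H = 1] = p^{7} = (6/7)^{7} = 279936/823543.
Summing the indicators: E[X] = Σ_H E[X_H] = 135135 · p^{7} = 135135 · 279936/823543 = 5404164480/117649.
Numerically: E[X] ≈ 4.59e+04.

E[X] = 135135 · (6/7)^{7} = 5404164480/117649 ≈ 4.59e+04.


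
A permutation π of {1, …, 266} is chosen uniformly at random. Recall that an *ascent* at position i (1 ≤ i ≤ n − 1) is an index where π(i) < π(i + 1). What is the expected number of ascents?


Write X = Σ X_I over i = 1, …, 265, with X_I the indicator of one ascent.
There are 265 indicators.
For each fixed i, the pair (π(i), π(i+1)) is a uniformly random ordered pair of distinct values from {1, …, 266}; by symmetry P[π(i) < π(i+1)] = 1/2.
By linearity: E[X] = 265 · (1/2) = (266 − 1) · (1/2) = 265/2 ≈ 132.500000.

E[X] = 265/2 = 132.500000.


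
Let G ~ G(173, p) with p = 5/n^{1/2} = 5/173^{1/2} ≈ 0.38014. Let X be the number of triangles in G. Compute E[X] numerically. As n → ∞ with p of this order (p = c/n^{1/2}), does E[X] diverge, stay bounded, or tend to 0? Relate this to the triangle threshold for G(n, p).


Number of potential triangles: C(173, 3) = 848046.
Each occurs with probability p³ ≈ (0.38014)³ ≈ 5.4933954e-02.
By linearity: E[X] = C(173, 3)·p³ ≈ 848046 · 5.4933954e-02 ≈ 46586.51983.
Since α = 1/2 < 1, p = c/n^{1/2} ≫ 1/n is above the triangle threshold p ~ 1/n. Asymptotically E[X] ~ (c³/6)·n^{3(1−α)} = (5³/6)·n^{1.5} → ∞; triangles are abundant w.h.p.

E[X] ≈ 46586.51983; in regime p = Θ(1/n^{1/2}) E[X] diverges (above the triangle threshold p ~ 1/n).


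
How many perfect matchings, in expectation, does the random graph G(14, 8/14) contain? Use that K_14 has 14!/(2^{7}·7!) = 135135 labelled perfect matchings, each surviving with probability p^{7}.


K_14 has 14!/(2^{7}·7!) = 135135 labelled perfect matchings.
For each such perfect matching H, let X_H = 1 if all 7 edges of H are present in G. Then P[X_H = 1] = p^{7} = (4/7)^{7} = 16384/823543.
By linearity: E[X] = Σ_H E[X_H] = 135135 · p^{7} = 135135 · 16384/823543 = 316293120/117649.
Numerically: E[X] ≈ 2688.4.

E[X] = 135135 · (4/7)^{7} = 316293120/117649 ≈ 2688.4.


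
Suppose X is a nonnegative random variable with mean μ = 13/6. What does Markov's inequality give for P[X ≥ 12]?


μ = E[X] = 13/6, a = 12.
Markov: P[X ≥ 12] ≤ μ/a = (13/6)/12 = 13/72.
Numerically: ≈ 0.1806.
(Since a = 12 > μ = 2.1667, the bound 13/72 is < 1 and informative.)

P[X ≥ 12] ≤ 13/72 ≈ 0.1806.


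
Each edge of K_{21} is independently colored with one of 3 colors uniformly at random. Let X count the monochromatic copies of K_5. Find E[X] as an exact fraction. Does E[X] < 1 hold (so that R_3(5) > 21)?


E[X] = C(21, 5) · 3^{1 − 10} = 20349 · 3^{−9} = 20349/19683.
As a reduced fraction: E[X] = 2261/2187 ≈ 1.033836.
Is E[X] < 1? NO.
Since E[X] ≥ 1, the first-moment bound is inconclusive at n = 21; it does NOT by itself certify R_3(5) > 21.

E[X] = 2261/2187 ≈ 1.033836; E[X] ≥ 1; first-moment method inconclusive here.


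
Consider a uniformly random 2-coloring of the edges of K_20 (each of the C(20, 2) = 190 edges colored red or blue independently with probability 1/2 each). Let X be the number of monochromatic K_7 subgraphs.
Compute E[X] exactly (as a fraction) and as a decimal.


Let X = Σ_S X_S over the C(20, 7) = 77520 subsets S of size 7, where X_S = 1 if the K_7 on S is monochromatic.
For a fixed S, the K_7 on S has C(7, 2) = 21 edges. P[all 21 edges red] = (1/2)^21, and likewise for blue, so P[monochromatic] = 2·(1/2)^21 = 2^{1 − 21} = 1/1048576.
By linearity: E[X] = C(20, 7) · 2^{1 − 21} = 77520 · 1/1048576 = 4845/65536.
Numerically: E[X] ≈ 0.074.

E[X] = C(20,7)·2^(1−C(7,2)) = 4845/65536 ≈ 0.074.


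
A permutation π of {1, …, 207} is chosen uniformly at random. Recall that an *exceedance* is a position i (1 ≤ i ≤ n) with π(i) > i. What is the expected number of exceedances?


Write X = Σ_{i=1}^{207} X_i, where X_i = 1_{π(i) > i}.
For each fixed i, π(i) is uniform over {1, …, 207} (marginal of a uniform permutation), so P[π(i) > i] = (n − i)/n. Summing: Σ_{i=1}^{207} (n − i)/n = (0 + 1 + … + 206)/207 = 207(207 − 1)/(2·207) = (207 − 1)/2.
Hence E[X] = Σ_{i=1}^{207} (207 − i)/207 = 103 ≈ 103.00000.

E[X] = 103 = 103.00000.


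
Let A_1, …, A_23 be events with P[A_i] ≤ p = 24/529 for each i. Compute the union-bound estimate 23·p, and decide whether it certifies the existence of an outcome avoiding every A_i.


Union bound: P[∪_{i=1}^{23} A_i] ≤ Σ_i P[A_i] ≤ 23·p = 23·(24/529) = 24/23.
Numerically: 24/23 ≈ 1.043.
Is 24/23 < 1? NO.
Since the bound 24/23 is ≥ 1, the union bound is uninformative here; it does NOT by itself certify existence.

23·p = 24/23 ≈ 1.043; existence NOT certified by the union bound.


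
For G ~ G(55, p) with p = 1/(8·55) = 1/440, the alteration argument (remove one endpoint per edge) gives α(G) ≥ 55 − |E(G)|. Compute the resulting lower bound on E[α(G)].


E[|E(G)|] = C(55, 2)·p = 1485 · (1/440) = 27/8.
E[α(G)] ≥ n − E[|E(G)|] = 55 − 27/8 = 413/8.
Numerically: ≈ 51.62500.
(This is only a lower bound; the true E[α(G)] may be larger.)

E[α(G)] ≥ 413/8 ≈ 51.62500.


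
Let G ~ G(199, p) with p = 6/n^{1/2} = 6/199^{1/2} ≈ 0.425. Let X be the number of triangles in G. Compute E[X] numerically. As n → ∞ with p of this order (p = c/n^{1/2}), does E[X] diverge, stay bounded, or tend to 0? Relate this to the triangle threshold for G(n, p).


Number of potential triangles: C(199, 3) = 1293699.
Each occurs with probability p³ ≈ (0.425)³ ≈ 7.69439e-02.
By linearity: E[X] = C(199, 3)·p³ ≈ 1293699 · 7.69439e-02 ≈ 99542.233.
Since α = 1/2 < 1, p = c/n^{1/2} ≫ 1/n is above the triangle threshold p ~ 1/n. Asymptotically E[X] ~ (c³/6)·n^{3(1−α)} = (6³/6)·n^{1.5} → ∞; triangles are abundant w.h.p.

E[X] ≈ 99542.233; in regime p = Θ(1/n^{1/2}) E[X] diverges (above the triangle threshold p ~ 1/n).


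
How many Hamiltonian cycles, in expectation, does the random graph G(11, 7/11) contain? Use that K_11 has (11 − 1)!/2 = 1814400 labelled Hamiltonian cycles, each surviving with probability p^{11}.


K_11 has (11 − 1)!/2 = 1814400 labelled Hamiltonian cycles.
For each such Hamiltonian cycle H, let X_H = 1 if all 11 edges of H are present in G. Then P[X_H = 1] = p^{11} = (7/11)^{11} = 1977326743/285311670611.
By linearity: E[X] = Σ_H E[X_H] = 1814400 · p^{11} = 1814400 · 1977326743/285311670611 = 3587661642499200/285311670611.
Numerically: E[X] ≈ 12574.5.

E[X] = 1814400 · (7/11)^{11} = 3587661642499200/285311670611 ≈ 12574.5.


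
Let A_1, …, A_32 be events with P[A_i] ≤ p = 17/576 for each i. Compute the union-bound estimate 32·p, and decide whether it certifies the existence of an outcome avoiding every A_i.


Union bound: P[∪_{i=1}^{32} A_i] ≤ Σ_i P[A_i] ≤ 32·p = 32·(17/576) = 17/18.
Numerically: 17/18 ≈ 0.9444.
Is 17/18 < 1? YES.
Since P[∪ A_i] ≤ 17/18 < 1, the complement has P[∩ A_i^c] ≥ 1 − 17/18 = 1/18 > 0, so some outcome avoids every A_i.

32·p = 17/18 ≈ 0.9444; existence CERTIFIED by the union bound.


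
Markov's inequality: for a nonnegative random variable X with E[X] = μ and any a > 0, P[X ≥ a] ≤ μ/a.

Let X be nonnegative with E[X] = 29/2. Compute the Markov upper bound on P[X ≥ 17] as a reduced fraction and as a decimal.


μ = E[X] = 29/2, a = 17.
Markov: P[X ≥ 17] ≤ μ/a = (29/2)/17 = 29/34.
Numerically: ≈ 0.853.
(Since a = 17 > μ = 14.500, the bound 29/34 is < 1 and informative.)

P[X ≥ 17] ≤ 29/34 ≈ 0.853.


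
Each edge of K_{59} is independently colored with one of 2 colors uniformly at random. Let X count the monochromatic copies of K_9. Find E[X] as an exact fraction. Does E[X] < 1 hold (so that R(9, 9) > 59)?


E[X] = C(59, 9) · 2^{1 − 36} = 12565671261 · 2^{−35} = 12565671261/34359738368.
As a reduced fraction: E[X] = 12565671261/34359738368 ≈ 0.36571.
Is E[X] < 1? YES.
Since E[X] < 1, there exists a 2-coloring of K_{59} with no monochromatic K_9; hence R(9, 9) > 59.

E[X] = 12565671261/34359738368 ≈ 0.36571; E[X] < 1, so R(9, 9) > 59.


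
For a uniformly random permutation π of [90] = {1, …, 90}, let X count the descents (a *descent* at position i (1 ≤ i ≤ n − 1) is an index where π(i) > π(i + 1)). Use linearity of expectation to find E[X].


Write X = Σ X_I over i = 1, …, 89, with X_I the indicator of one descent.
There are 89 indicators.
For each fixed i, the pair (π(i), π(i+1)) is a uniformly random ordered pair of distinct values from {1, …, 90}; by symmetry P[π(i) > π(i+1)] = 1/2.
By linearity: E[X] = 89 · (1/2) = (90 − 1) · (1/2) = 89/2 ≈ 44.5000.

E[X] = 89/2 = 44.5000.


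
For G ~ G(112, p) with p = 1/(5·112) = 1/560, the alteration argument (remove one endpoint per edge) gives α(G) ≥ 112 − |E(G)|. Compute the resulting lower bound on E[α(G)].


E[|E(G)|] = C(112, 2)·p = 6216 · (1/560) = 111/10.
E[α(G)] ≥ n − E[|E(G)|] = 112 − 111/10 = 1009/10.
Numerically: ≈ 100.900.
(This is only a lower bound; the true E[α(G)] may be larger.)

E[α(G)] ≥ 1009/10 ≈ 100.900.


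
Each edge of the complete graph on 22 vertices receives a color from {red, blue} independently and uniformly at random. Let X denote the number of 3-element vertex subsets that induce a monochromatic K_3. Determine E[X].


Let X = Σ_S X_S over the C(22, 3) = 1540 subsets S of size 3, where X_S = 1 if the K_3 on S is monochromatic.
For a fixed S, the K_3 on S has C(3, 2) = 3 edges. P[all 3 edges red] = (1/2)^3, and likewise for blue, so P[monochromatic] = 2·(1/2)^3 = 2^{1 − 3} = 1/4.
By linearity: E[X] = C(22, 3) · 2^{1 − 3} = 1540 · 1/4 = 385.
Numerically: E[X] ≈ 385.0000.

E[X] = C(22,3)·2^(1−C(3,2)) = 385 ≈ 385.0000.


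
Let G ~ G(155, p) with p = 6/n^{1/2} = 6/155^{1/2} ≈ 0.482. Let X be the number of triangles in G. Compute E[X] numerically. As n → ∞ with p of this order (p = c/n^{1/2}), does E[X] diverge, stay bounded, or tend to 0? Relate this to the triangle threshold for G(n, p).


Number of potential triangles: C(155, 3) = 608685.
Each occurs with probability p³ ≈ (0.482)³ ≈ 1.11933e-01.
By linearity: E[X] = C(155, 3)·p³ ≈ 608685 · 1.11933e-01 ≈ 68131.634.
Since α = 1/2 < 1, p = c/n^{1/2} ≫ 1/n is above the triangle threshold p ~ 1/n. Asymptotically E[X] ~ (c³/6)·n^{3(1−α)} = (6³/6)·n^{1.5} → ∞; triangles are abundant w.h.p.

E[X] ≈ 68131.634; in regime p = Θ(1/n^{1/2}) E[X] diverges (above the triangle threshold p ~ 1/n).


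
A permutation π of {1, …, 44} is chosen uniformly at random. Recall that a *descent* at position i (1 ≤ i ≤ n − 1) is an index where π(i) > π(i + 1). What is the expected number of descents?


Write X = Σ X_I over i = 1, …, 43, with X_I the indicator of one descent.
There are 43 indicators.
For each fixed i, the pair (π(i), π(i+1)) is a uniformly random ordered pair of distinct values from {1, …, 44}; by symmetry P[π(i) > π(i+1)] = 1/2.
By linearity: E[X] = 43 · (1/2) = (44 − 1) · (1/2) = 43/2 ≈ 21.500.

E[X] = 43/2 = 21.500.


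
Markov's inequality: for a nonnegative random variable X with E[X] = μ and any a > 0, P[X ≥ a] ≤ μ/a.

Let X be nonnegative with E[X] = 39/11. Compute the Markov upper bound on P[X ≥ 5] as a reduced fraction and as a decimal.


μ = E[X] = 39/11, a = 5.
Markov: P[X ≥ 5] ≤ μ/a = (39/11)/5 = 39/55.
Numerically: ≈ 0.709.
(Since a = 5 > μ = 3.545, the bound 39/55 is < 1 and informative.)

P[X ≥ 5] ≤ 39/55 ≈ 0.709.


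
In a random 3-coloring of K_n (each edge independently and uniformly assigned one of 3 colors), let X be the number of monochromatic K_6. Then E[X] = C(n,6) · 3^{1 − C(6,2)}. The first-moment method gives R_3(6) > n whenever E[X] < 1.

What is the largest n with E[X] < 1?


We need C(n, 6) · 3^{1 − 15} < 1, i.e. C(n, 6) < 3^{15 − 1} = 4782969.
Check values of n near the boundary:
  n = 39: C(39, 6) = 3262623; 3262623 < 4782969? YES
  n = 40: C(40, 6) = 3838380; 3838380 < 4782969? YES
  n = 41: C(41, 6) = 4496388; 4496388 < 4782969? YES
  n = 42: C(42, 6) = 5245786; 5245786 < 4782969? NO
  n = 43: C(43, 6) = 6096454; 6096454 < 4782969? NO
  n = 44: C(44, 6) = 7059052; 7059052 < 4782969? NO
The largest n with C(n, 6) < 4782969 is n = 41 (where E[X] = 1498796/1594323 ≈ 0.940). Hence R_3(6) > 41, i.e. R_3(6) ≥ 42.

Largest n = 41; hence R_3(6) > 41.


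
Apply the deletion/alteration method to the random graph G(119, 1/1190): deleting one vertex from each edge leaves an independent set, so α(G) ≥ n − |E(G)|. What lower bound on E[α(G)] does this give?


E[|E(G)|] = C(119, 2)·p = 7021 · (1/1190) = 59/10.
E[α(G)] ≥ n − E[|E(G)|] = 119 − 59/10 = 1131/10.
Numerically: ≈ 113.100000.
(This is only a lower bound; the true E[α(G)] may be larger.)

E[α(G)] ≥ 1131/10 ≈ 113.100000.


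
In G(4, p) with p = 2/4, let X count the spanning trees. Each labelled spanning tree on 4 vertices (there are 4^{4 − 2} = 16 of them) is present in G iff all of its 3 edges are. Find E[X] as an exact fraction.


K_4 has 4^{4 − 2} = 16 labelled spanning trees.
For each such spanning tree H, let X_H = 1 if all 3 edges of H are present in G. Then P[X_H = 1] = p^{3} = (1/2)^{3} = 1/8.
By linearity: E[X] = Σ_H E[X_H] = 16 · p^{3} = 16 · 1/8 = 2.
Numerically: E[X] ≈ 2.

E[X] = 16 · (1/2)^{3} = 2 ≈ 2.


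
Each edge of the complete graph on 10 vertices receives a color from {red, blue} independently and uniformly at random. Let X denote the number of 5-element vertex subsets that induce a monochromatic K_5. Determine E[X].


Let X = Σ_S X_S over the C(10, 5) = 252 subsets S of size 5, where X_S = 1 if the K_5 on S is monochromatic.
For a fixed S, the K_5 on S has C(5, 2) = 10 edges. P[all 10 edges red] = (1/2)^10, and likewise for blue, so P[monochromatic] = 2·(1/2)^10 = 2^{1 − 10} = 1/512.
By linearity of expectation: E[X] = C(10, 5) · 2^{1 − 10} = 252 · 1/512 = 63/128.
Numerically: E[X] ≈ 0.492.

E[X] = C(10,5)·2^(1−C(5,2)) = 63/128 ≈ 0.492.


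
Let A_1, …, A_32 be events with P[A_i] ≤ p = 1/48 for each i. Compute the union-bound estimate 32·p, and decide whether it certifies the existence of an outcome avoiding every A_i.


Union bound: P[∪_{i=1}^{32} A_i] ≤ Σ_i P[A_i] ≤ 32·p = 32·(1/48) = 2/3.
Numerically: 2/3 ≈ 0.666667.
Is 2/3 < 1? YES.
Since P[∪ A_i] ≤ 2/3 < 1, the complement has P[∩ A_i^c] ≥ 1 − 2/3 = 1/3 > 0, so some outcome avoids every A_i.

32·p = 2/3 ≈ 0.666667; existence CERTIFIED by the union bound.


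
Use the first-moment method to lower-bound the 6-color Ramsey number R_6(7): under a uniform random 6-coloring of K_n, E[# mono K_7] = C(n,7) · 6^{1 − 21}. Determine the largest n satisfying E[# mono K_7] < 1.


We need C(n, 7) · 6^{1 − 21} < 1, i.e. C(n, 7) < 6^{21 − 1} = 3656158440062976.
Check values of n near the boundary:
  n = 565: C(565, 7) = 3513212521235560; 3513212521235560 < 3656158440062976? YES
  n = 566: C(566, 7) = 3557206237959440; 3557206237959440 < 3656158440062976? YES
  n = 567: C(567, 7) = 3601671315933933; 3601671315933933 < 3656158440062976? YES
  n = 568: C(568, 7) = 3646611956239704; 3646611956239704 < 3656158440062976? YES
  n = 569: C(569, 7) = 3692032389858348; 3692032389858348 < 3656158440062976? NO
  n = 570: C(570, 7) = 3737936877831720; 3737936877831720 < 3656158440062976? NO
  n = 571: C(571, 7) = 3784329711421830; 3784329711421830 < 3656158440062976? NO
The largest n with C(n, 7) < 3656158440062976 is n = 568 (where E[X] = 16882462760369/16926659444736 ≈ 0.99739). Hence R_6(7) > 568, i.e. R_6(7) ≥ 569.

Largest n = 568; hence R_6(7) > 568.


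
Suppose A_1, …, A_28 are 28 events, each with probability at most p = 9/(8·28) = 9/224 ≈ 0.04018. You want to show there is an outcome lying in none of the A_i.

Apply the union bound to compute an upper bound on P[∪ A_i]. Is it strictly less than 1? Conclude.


Union bound: P[∪_{i=1}^{28} A_i] ≤ Σ_i P[A_i] ≤ 28·p = 28·(9/224) = 9/8.
Numerically: 9/8 ≈ 1.12500.
Is 9/8 < 1? NO.
Since the bound 9/8 is ≥ 1, the union bound is uninformative here; it does NOT by itself certify existence.

28·p = 9/8 ≈ 1.12500; existence NOT certified by the union bound.


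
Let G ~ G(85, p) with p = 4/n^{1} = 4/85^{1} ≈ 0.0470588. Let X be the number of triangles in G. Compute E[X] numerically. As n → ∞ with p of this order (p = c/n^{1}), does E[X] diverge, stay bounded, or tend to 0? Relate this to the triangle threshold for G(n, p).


Number of potential triangles: C(85, 3) = 98770.
Each occurs with probability p³ ≈ (0.0470588)³ ≈ 1.04213312e-04.
By linearity: E[X] = C(85, 3)·p³ ≈ 98770 · 1.04213312e-04 ≈ 10.293149.
Here α = 1, so p = 4/n is exactly at the triangle threshold p ~ 1/n. Asymptotically E[X] → c³/6 = 4³/6 = 32/3 ≈ 10.666667, a bounded constant. In this regime the triangle count is asymptotically Poisson(c³/6).

E[X] ≈ 10.293149; in regime p = Θ(1/n^{1}) E[X] stays bounded (at the triangle threshold p ~ 1/n).


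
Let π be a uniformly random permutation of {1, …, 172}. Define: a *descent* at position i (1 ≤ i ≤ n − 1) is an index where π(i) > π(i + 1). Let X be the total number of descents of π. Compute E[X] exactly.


Write X = Σ X_I over i = 1, …, 171, with X_I the indicator of one descent.
There are 171 indicators.
For each fixed i, the pair (π(i), π(i+1)) is a uniformly random ordered pair of distinct values from {1, …, 172}; by symmetry P[π(i) > π(i+1)] = 1/2.
By linearity: E[X] = 171 · (1/2) = (172 − 1) · (1/2) = 171/2 ≈ 85.500.

E[X] = 171/2 = 85.500.


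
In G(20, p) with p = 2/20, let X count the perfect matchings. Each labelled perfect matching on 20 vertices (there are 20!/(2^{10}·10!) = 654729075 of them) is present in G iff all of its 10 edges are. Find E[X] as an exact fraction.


K_20 has 20!/(2^{10}·10!) = 654729075 labelled perfect matchings.
For each such perfect matching H, let X_H = 1 if all 10 edges of H are present in G. Then P[X_H = 1] = p^{10} = (1/10)^{10} = 1/10000000000.
By linearity: E[X] = Σ_H E[X_H] = 654729075 · p^{10} = 654729075 · 1/10000000000 = 26189163/400000000.
Numerically: E[X] ≈ 0.06547.

E[X] = 654729075 · (1/10)^{10} = 26189163/400000000 ≈ 0.06547.


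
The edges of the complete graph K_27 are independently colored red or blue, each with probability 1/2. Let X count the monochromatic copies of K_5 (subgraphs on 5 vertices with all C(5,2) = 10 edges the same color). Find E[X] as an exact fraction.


Let X = Σ_S X_S over the C(27, 5) = 80730 subsets S of size 5, where X_S = 1 if the K_5 on S is monochromatic.
For a fixed S, the K_5 on S has C(5, 2) = 10 edges. P[all 10 edges red] = (1/2)^10, and likewise for blue, so P[monochromatic] = 2·(1/2)^10 = 2^{1 − 10} = 1/512.
Summing: E[X] = C(27, 5) · 2^{1 − 10} = 80730 · 1/512 = 40365/256.
Numerically: E[X] ≈ 157.67578.

E[X] = C(27,5)·2^(1−C(5,2)) = 40365/256 ≈ 157.67578.


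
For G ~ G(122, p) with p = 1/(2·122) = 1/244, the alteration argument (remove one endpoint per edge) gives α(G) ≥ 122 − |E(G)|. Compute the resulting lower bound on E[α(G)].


E[|E(G)|] = C(122, 2)·p = 7381 · (1/244) = 121/4.
E[α(G)] ≥ n − E[|E(G)|] = 122 − 121/4 = 367/4.
Numerically: ≈ 91.7500.
(This is only a lower bound; the true E[α(G)] may be larger.)

E[α(G)] ≥ 367/4 ≈ 91.7500.


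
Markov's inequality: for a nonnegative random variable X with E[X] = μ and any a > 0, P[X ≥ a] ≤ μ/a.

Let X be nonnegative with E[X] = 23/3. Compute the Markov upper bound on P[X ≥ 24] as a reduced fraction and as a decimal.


μ = E[X] = 23/3, a = 24.
Markov: P[X ≥ 24] ≤ μ/a = (23/3)/24 = 23/72.
Numerically: ≈ 0.31944.
(Since a = 24 > μ = 7.66667, the bound 23/72 is < 1 and informative.)

P[X ≥ 24] ≤ 23/72 ≈ 0.31944.


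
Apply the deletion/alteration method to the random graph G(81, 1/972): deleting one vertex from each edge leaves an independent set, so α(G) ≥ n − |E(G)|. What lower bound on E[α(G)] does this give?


E[|E(G)|] = C(81, 2)·p = 3240 · (1/972) = 10/3.
E[α(G)] ≥ n − E[|E(G)|] = 81 − 10/3 = 233/3.
Numerically: ≈ 77.66667.
(This is only a lower bound; the true E[α(G)] may be larger.)

E[α(G)] ≥ 233/3 ≈ 77.66667.


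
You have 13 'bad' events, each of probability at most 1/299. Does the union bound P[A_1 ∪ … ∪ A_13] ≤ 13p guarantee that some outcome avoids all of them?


Union bound: P[∪_{i=1}^{13} A_i] ≤ Σ_i P[A_i] ≤ 13·p = 13·(1/299) = 1/23.
Numerically: 1/23 ≈ 0.0434783.
Is 1/23 < 1? YES.
Since P[∪ A_i] ≤ 1/23 < 1, the complement has P[∩ A_i^c] ≥ 1 − 1/23 = 22/23 > 0, so some outcome avoids every A_i.

13·p = 1/23 ≈ 0.0434783; existence CERTIFIED by the union bound.


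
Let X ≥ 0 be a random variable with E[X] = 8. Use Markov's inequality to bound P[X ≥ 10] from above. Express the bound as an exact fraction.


μ = E[X] = 8, a = 10.
Markov: P[X ≥ 10] ≤ μ/a = (8)/10 = 4/5.
Numerically: ≈ 0.8000.
(Since a = 10 > μ = 8.0000, the bound 4/5 is < 1 and informative.)

P[X ≥ 10] ≤ 4/5 ≈ 0.8000.


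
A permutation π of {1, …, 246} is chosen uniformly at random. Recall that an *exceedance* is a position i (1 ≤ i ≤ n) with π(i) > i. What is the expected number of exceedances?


Write X = Σ_{i=1}^{246} X_i, where X_i = 1_{π(i) > i}.
For each fixed i, π(i) is uniform over {1, …, 246} (marginal of a uniform permutation), so P[π(i) > i] = (n − i)/n. Summing: Σ_{i=1}^{246} (n − i)/n = (0 + 1 + … + 245)/246 = 246(246 − 1)/(2·246) = (246 − 1)/2.
Hence E[X] = Σ_{i=1}^{246} (246 − i)/246 = 245/2 ≈ 122.500.

E[X] = 245/2 = 122.500.


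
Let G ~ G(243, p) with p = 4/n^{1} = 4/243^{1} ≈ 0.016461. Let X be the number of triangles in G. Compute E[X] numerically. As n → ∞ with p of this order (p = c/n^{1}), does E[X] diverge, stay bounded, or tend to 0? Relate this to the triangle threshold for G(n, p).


Number of potential triangles: C(243, 3) = 2362041.
Each occurs with probability p³ ≈ (0.016461)³ ≈ 4.4602700e-06.
By linearity: E[X] = C(243, 3)·p³ ≈ 2362041 · 4.4602700e-06 ≈ 10.53534.
Here α = 1, so p = 4/n is exactly at the triangle threshold p ~ 1/n. Asymptotically E[X] → c³/6 = 4³/6 = 32/3 ≈ 10.66667, a bounded constant. In this regime the triangle count is asymptotically Poisson(c³/6).

E[X] ≈ 10.53534; in regime p = Θ(1/n^{1}) E[X] stays bounded (at the triangle threshold p ~ 1/n).


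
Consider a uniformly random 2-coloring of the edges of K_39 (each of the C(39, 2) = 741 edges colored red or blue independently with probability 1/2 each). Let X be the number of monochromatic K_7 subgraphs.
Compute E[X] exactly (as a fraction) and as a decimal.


Let X = Σ_S X_S over the C(39, 7) = 15380937 subsets S of size 7, where X_S = 1 if the K_7 on S is monochromatic.
For a fixed S, the K_7 on S has C(7, 2) = 21 edges. P[all 21 edges red] = (1/2)^21, and likewise for blue, so P[monochromatic] = 2·(1/2)^21 = 2^{1 − 21} = 1/1048576.
By linearity: E[X] = C(39, 7) · 2^{1 − 21} = 15380937 · 1/1048576 = 15380937/1048576.
Numerically: E[X] ≈ 14.6684.

E[X] = C(39,7)·2^(1−C(7,2)) = 15380937/1048576 ≈ 14.6684.


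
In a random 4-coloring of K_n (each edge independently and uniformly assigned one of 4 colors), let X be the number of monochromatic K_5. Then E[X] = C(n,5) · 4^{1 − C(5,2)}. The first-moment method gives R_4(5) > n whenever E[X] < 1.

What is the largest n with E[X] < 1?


We need C(n, 5) · 4^{1 − 10} < 1, i.e. C(n, 5) < 4^{10 − 1} = 262144.
Check values of n near the boundary:
  n = 29: C(29, 5) = 118755; 118755 < 262144? YES
  n = 30: C(30, 5) = 142506; 142506 < 262144? YES
  n = 31: C(31, 5) = 169911; 169911 < 262144? YES
  n = 32: C(32, 5) = 201376; 201376 < 262144? YES
  n = 33: C(33, 5) = 237336; 237336 < 262144? YES
  n = 34: C(34, 5) = 278256; 278256 < 262144? NO
  n = 35: C(35, 5) = 324632; 324632 < 262144? NO
The largest n with C(n, 5) < 262144 is n = 33 (where E[X] = 29667/32768 ≈ 0.9053650). Hence R_4(5) > 33, i.e. R_4(5) ≥ 34.

Largest n = 33; hence R_4(5) > 33.


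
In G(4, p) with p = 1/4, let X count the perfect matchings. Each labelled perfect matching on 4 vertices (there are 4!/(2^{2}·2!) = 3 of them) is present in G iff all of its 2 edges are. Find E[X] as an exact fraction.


K_4 has 4!/(2^{2}·2!) = 3 labelled perfect matchings.
For each such perfect matching H, let X_H = 1 if all 2 edges of H are present in G. Then P[X_H = 1] = p^{2} = (1/4)^{2} = 1/16.
By linearity of expectation: E[X] = Σ_H E[X_H] = 3 · p^{2} = 3 · 1/16 = 3/16.
Numerically: E[X] ≈ 0.188.

E[X] = 3 · (1/4)^{2} = 3/16 ≈ 0.188.


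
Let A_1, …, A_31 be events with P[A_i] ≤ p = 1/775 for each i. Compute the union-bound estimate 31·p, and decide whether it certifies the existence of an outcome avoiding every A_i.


Union bound: P[∪_{i=1}^{31} A_i] ≤ Σ_i P[A_i] ≤ 31·p = 31·(1/775) = 1/25.
Numerically: 1/25 ≈ 0.0400.
Is 1/25 < 1? YES.
Since P[∪ A_i] ≤ 1/25 < 1, the complement has P[∩ A_i^c] ≥ 1 − 1/25 = 24/25 > 0, so some outcome avoids every A_i.

31·p = 1/25 ≈ 0.0400; existence CERTIFIED by the union bound.


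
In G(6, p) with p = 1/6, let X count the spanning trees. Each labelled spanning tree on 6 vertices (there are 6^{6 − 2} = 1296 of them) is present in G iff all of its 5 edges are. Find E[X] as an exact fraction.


K_6 has 6^{6 − 2} = 1296 labelled spanning trees.
For each such spanning tree H, let X_H = 1 if all 5 edges of H are present in G. Then P[X_H = 1] = p^{5} = (1/6)^{5} = 1/7776.
By linearity of expectation: E[X] = Σ_H E[X_H] = 1296 · p^{5} = 1296 · 1/7776 = 1/6.
Numerically: E[X] ≈ 0.1667.

E[X] = 1296 · (1/6)^{5} = 1/6 ≈ 0.1667.


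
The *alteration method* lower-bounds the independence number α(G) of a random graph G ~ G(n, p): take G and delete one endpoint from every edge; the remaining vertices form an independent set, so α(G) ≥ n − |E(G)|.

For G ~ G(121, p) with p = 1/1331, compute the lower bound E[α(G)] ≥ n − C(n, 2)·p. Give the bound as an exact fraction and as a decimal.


E[|E(G)|] = C(121, 2)·p = 7260 · (1/1331) = 60/11.
E[α(G)] ≥ n − E[|E(G)|] = 121 − 60/11 = 1271/11.
Numerically: ≈ 115.5455.
(This is only a lower bound; the true E[α(G)] may be larger.)

E[α(G)] ≥ 1271/11 ≈ 115.5455.


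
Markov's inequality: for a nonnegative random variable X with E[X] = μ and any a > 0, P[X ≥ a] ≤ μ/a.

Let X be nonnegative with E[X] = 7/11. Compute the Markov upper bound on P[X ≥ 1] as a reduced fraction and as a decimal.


μ = E[X] = 7/11, a = 1.
Markov: P[X ≥ 1] ≤ μ/a = (7/11)/1 = 7/11.
Numerically: ≈ 0.636.
(Since a = 1 > μ = 0.636, the bound 7/11 is < 1 and informative.)

P[X ≥ 1] ≤ 7/11 ≈ 0.636.


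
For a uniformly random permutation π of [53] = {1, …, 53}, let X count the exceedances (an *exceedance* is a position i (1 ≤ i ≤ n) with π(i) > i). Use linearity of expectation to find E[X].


Write X = Σ_{i=1}^{53} X_i, where X_i = 1_{π(i) > i}.
For each fixed i, π(i) is uniform over {1, …, 53} (marginal of a uniform permutation), so P[π(i) > i] = (n − i)/n. Summing: Σ_{i=1}^{53} (n − i)/n = (0 + 1 + … + 52)/53 = 53(53 − 1)/(2·53) = (53 − 1)/2.
Hence E[X] = Σ_{i=1}^{53} (53 − i)/53 = 26 ≈ 26.0000.

E[X] = 26 = 26.0000.


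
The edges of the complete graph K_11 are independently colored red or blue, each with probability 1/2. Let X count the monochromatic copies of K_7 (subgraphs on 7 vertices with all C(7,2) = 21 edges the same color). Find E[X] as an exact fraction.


Let X = Σ_S X_S over the C(11, 7) = 330 subsets S of size 7, where X_S = 1 if the K_7 on S is monochromatic.
For a fixed S, the K_7 on S has C(7, 2) = 21 edges. P[all 21 edges red] = (1/2)^21, and likewise for blue, so P[monochromatic] = 2·(1/2)^21 = 2^{1 − 21} = 1/1048576.
By linearity: E[X] = C(11, 7) · 2^{1 − 21} = 330 · 1/1048576 = 165/524288.
Numerically: E[X] ≈ 0.000315.

E[X] = C(11,7)·2^(1−C(7,2)) = 165/524288 ≈ 0.000315.


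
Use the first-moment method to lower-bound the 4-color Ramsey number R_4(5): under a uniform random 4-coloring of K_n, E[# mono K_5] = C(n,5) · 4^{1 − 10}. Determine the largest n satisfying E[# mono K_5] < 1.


We need C(n, 5) · 4^{1 − 10} < 1, i.e. C(n, 5) < 4^{10 − 1} = 262144.
Check values of n near the boundary:
  n = 27: C(27, 5) = 80730; 80730 < 262144? YES
  n = 28: C(28, 5) = 98280; 98280 < 262144? YES
  n = 29: C(29, 5) = 118755; 118755 < 262144? YES
  n = 30: C(30, 5) = 142506; 142506 < 262144? YES
  n = 31: C(31, 5) = 169911; 169911 < 262144? YES
  n = 32: C(32, 5) = 201376; 201376 < 262144? YES
  n = 33: C(33, 5) = 237336; 237336 < 262144? YES
  n = 34: C(34, 5) = 278256; 278256 < 262144? NO
The largest n with C(n, 5) < 262144 is n = 33 (where E[X] = 29667/32768 ≈ 0.90536). Hence R_4(5) > 33, i.e. R_4(5) ≥ 34.

Largest n = 33; hence R_4(5) > 33.


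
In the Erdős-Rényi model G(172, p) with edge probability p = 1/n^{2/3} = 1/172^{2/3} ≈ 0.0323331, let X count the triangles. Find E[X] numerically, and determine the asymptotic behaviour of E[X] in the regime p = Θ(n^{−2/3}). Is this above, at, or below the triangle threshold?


Number of potential triangles: C(172, 3) = 833340.
Each occurs with probability p³ ≈ (0.0323331)³ ≈ 3.38020552e-05.
By linearity: E[X] = C(172, 3)·p³ ≈ 833340 · 3.38020552e-05 ≈ 28.168605.
Since α = 2/3 < 1, p = c/n^{2/3} ≫ 1/n is above the triangle threshold p ~ 1/n. Asymptotically E[X] ~ (c³/6)·n^{3(1−α)} = (1³/6)·n^{1} → ∞; triangles are abundant w.h.p.

E[X] ≈ 28.168605; in regime p = Θ(1/n^{2/3}) E[X] diverges (above the triangle threshold p ~ 1/n).


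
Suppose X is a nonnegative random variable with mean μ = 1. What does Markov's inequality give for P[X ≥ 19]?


μ = E[X] = 1, a = 19.
Markov: P[X ≥ 19] ≤ μ/a = (1)/19 = 1/19.
Numerically: ≈ 0.0526.
(Since a = 19 > μ = 1.0000, the bound 1/19 is < 1 and informative.)

P[X ≥ 19] ≤ 1/19 ≈ 0.0526.


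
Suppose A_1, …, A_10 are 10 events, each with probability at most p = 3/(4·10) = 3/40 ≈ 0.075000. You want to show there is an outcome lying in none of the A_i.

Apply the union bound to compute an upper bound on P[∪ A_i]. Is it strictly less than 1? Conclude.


Union bound: P[∪_{i=1}^{10} A_i] ≤ Σ_i P[A_i] ≤ 10·p = 10·(3/40) = 3/4.
Numerically: 3/4 ≈ 0.750000.
Is 3/4 < 1? YES.
Since P[∪ A_i] ≤ 3/4 < 1, the complement has P[∩ A_i^c] ≥ 1 − 3/4 = 1/4 > 0, so some outcome avoids every A_i.

10·p = 3/4 ≈ 0.750000; existence CERTIFIED by the union bound.


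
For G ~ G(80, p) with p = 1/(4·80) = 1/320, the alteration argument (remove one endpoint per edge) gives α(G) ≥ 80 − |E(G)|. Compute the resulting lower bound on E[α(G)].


E[|E(G)|] = C(80, 2)·p = 3160 · (1/320) = 79/8.
E[α(G)] ≥ n − E[|E(G)|] = 80 − 79/8 = 561/8.
Numerically: ≈ 70.125.
(This is only a lower bound; the true E[α(G)] may be larger.)

E[α(G)] ≥ 561/8 ≈ 70.125.
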